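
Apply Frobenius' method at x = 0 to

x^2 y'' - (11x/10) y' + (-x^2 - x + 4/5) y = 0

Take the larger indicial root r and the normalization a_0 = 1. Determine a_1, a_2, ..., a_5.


Write in Frobenius form y'' + (p(x)/x) y' + (q(x)/x^2) y = 0:
  p(x) = -11/10,  q(x) = -x^2 - x + 4/5.
Indicial equation: r(r-1) + (-11/10) r + (4/5) = 0 -> roots r_1 = 8/5, r_2 = 1/2.
Take r = r_1 = 8/5. Let y(x) = x^r sum_{n>=0} a_n x^n with a_0 = 1.
Substitute y = x^r sum a_n x^n and match x^{r+n}. The recurrence is
  D(n) a_n - 1 a_{n-1} - 1 a_{n-2} = 0,  where D(n) = (r+n)(r+n-1) + (-11/10)(r+n) + (4/5).
  a_n = [1 a_{n-1} + 1 a_{n-2}] / D(n).
Since the indicial polynomial factors as (r - r_1)(r - r_2), D(n) = (r_1 + n - r_1)(r_1 + n - r_2) = n(n + 11/10).
Evaluating step by step (a_0 = 1):
  n = 1: D(1) = 1(1 + 11/10) = 21/10; numerator = 1(1) = 1; a_1 = (1)/(21/10) = 10/21
  n = 2: D(2) = 2(2 + 11/10) = 31/5; numerator = 1(10/21) + 1(1) = 31/21; a_2 = (31/21)/(31/5) = 5/21
  n = 3: D(3) = 3(3 + 11/10) = 123/10; numerator = 1(5/21) + 1(10/21) = 5/7; a_3 = (5/7)/(123/10) = 50/861
  n = 4: D(4) = 4(4 + 11/10) = 102/5; numerator = 1(50/861) + 1(5/21) = 85/287; a_4 = (85/287)/(102/5) = 25/1722
  n = 5: D(5) = 5(5 + 11/10) = 61/2; numerator = 1(25/1722) + 1(50/861) = 125/1722; a_5 = (125/1722)/(61/2) = 125/52521

r = 8/5; a_0 = 1; a_1 = 10/21; a_2 = 5/21; a_3 = 50/861; a_4 = 25/1722; a_5 = 125/52521


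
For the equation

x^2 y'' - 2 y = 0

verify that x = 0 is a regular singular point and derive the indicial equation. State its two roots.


Divide by x^2 to reach normal form y'' + P_1(x) y' + P_2(x) y = 0 with P_1(x) = 0 and P_2(x) = -2/x^2.
x = 0 is a singular point because the y-coefficient -2/x^2 has a pole at x = 0.
It is a regular singular point because x P_1(x) = p(x) = 0 and x^2 P_2(x) = q(x) = -2 are polynomials, hence analytic at x = 0.
p(0) = 0,  q(0) = -2.
Indicial equation: r(r-1) + p(0) r + q(0) = 0, i.e. r^2 + (p(0) - 1) r + q(0) = 0, i.e. r^2 - 1 r - 2 = 0.
Discriminant: (-1)^2 - 4(-2) = 9, so r = (1 ± 3)/2.
Solving: r_1 = 2, r_2 = -1.

indicial: r^2 - 1 r - 2 = 0; roots r_1 = 2, r_2 = -1


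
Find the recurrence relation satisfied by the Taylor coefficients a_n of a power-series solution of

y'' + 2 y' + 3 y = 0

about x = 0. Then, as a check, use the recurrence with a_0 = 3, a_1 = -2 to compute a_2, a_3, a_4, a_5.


Substitute y = sum_n a_n x^n.
y''(x) has coefficient (n+2)(n+1) a_{n+2} at x^n;
2 y'(x) has coefficient 2 (n+1) a_{n+1} at x^n;
3 y(x) has coefficient 3 a_n at x^n.
Matching x^n: (n+2)(n+1) a_{n+2} + 2 (n+1) a_{n+1} + 3 a_n = 0.
Thus a_{n+2} = [-2 (n+1) a_{n+1} - 3 a_n] / ((n+1)(n+2)).

Check with a_0 = 3, a_1 = -2 (apply the recurrence for n = 0, 1, 2, 3): a_0 = 3, a_1 = -2, a_2 = -5/2, a_3 = 8/3, a_4 = -17/24, a_5 = -7/60.

a_(n+2) = [-2 (n+1) a_(n+1) - 3 a_n] / ((n+1)(n+2)); check: a_0 = 3, a_1 = -2, a_2 = -5/2, a_3 = 8/3, a_4 = -17/24, a_5 = -7/60


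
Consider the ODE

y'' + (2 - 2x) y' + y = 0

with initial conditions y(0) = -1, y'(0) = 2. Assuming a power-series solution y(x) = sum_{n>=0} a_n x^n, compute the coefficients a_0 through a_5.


Ansatz: y(x) = sum_{n>=0} a_n x^n, so y'(x) = sum_{n>=1} n a_n x^(n-1) and y''(x) = sum_{n>=2} n(n-1) a_n x^(n-2).
Substitute into P(x) y'' + Q(x) y' + R(x) y = 0 with P(x) = 1, Q(x) = 2 - 2x, R(x) = 1, and match powers of x.
Initial conditions: a_0 = -1, a_1 = 2.
Setting the coefficient of each power of x to zero and solving order by order (substituting the coefficients already found):
  x^0: 2 a_2 + 2 a_1 + a_0 = 0  ->  2 a_2 = -2 a_1 - a_0 = -3  ->  a_2 = -3/2
  x^1: 6 a_3 + 4 a_2 - a_1 = 0  ->  6 a_3 = -4 a_2 + a_1 = 8  ->  a_3 = 4/3
  x^2: 12 a_4 + 6 a_3 - 3 a_2 = 0  ->  12 a_4 = -6 a_3 + 3 a_2 = -25/2  ->  a_4 = -25/24
  x^3: 20 a_5 + 8 a_4 - 5 a_3 = 0  ->  20 a_5 = -8 a_4 + 5 a_3 = 15  ->  a_5 = 3/4
Truncated series: y(x) = -1 + 2 x - (3/2) x^2 + (4/3) x^3 - (25/24) x^4 + (3/4) x^5 + O(x^6).

a_0 = -1; a_1 = 2; a_2 = -3/2; a_3 = 4/3; a_4 = -25/24; a_5 = 3/4


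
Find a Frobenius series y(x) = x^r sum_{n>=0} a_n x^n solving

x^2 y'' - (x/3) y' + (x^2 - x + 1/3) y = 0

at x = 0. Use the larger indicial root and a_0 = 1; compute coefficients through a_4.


Write in Frobenius form y'' + (p(x)/x) y' + (q(x)/x^2) y = 0:
  p(x) = -1/3,  q(x) = x^2 - x + 1/3.
Indicial equation: r(r-1) + (-1/3) r + (1/3) = 0 -> roots r_1 = 1, r_2 = 1/3.
Take r = r_1 = 1. Let y(x) = x^r sum_{n>=0} a_n x^n with a_0 = 1.
Substitute y = x^r sum a_n x^n and match x^{r+n}. The recurrence is
  D(n) a_n - 1 a_{n-1} + 1 a_{n-2} = 0,  where D(n) = (r+n)(r+n-1) + (-1/3)(r+n) + (1/3).
  a_n = [1 a_{n-1} - 1 a_{n-2}] / D(n).
Since the indicial polynomial factors as (r - r_1)(r - r_2), D(n) = (r_1 + n - r_1)(r_1 + n - r_2) = n(n + 2/3).
Evaluating step by step (a_0 = 1):
  n = 1: D(1) = 1(1 + 2/3) = 5/3; numerator = 1(1) = 1; a_1 = (1)/(5/3) = 3/5
  n = 2: D(2) = 2(2 + 2/3) = 16/3; numerator = 1(3/5) - 1(1) = -2/5; a_2 = (-2/5)/(16/3) = -3/40
  n = 3: D(3) = 3(3 + 2/3) = 11; numerator = 1(-3/40) - 1(3/5) = -27/40; a_3 = (-27/40)/(11) = -27/440
  n = 4: D(4) = 4(4 + 2/3) = 56/3; numerator = 1(-27/440) - 1(-3/40) = 3/220; a_4 = (3/220)/(56/3) = 9/12320

r = 1; a_0 = 1; a_1 = 3/5; a_2 = -3/40; a_3 = -27/440; a_4 = 9/12320


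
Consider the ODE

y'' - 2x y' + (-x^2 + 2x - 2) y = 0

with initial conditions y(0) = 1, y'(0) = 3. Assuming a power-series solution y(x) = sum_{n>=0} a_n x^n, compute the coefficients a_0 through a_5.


Ansatz: y(x) = sum_{n>=0} a_n x^n, so y'(x) = sum_{n>=1} n a_n x^(n-1) and y''(x) = sum_{n>=2} n(n-1) a_n x^(n-2).
Substitute into P(x) y'' + Q(x) y' + R(x) y = 0 with P(x) = 1, Q(x) = -2x, R(x) = -x^2 + 2x - 2, and match powers of x.
Initial conditions: a_0 = 1, a_1 = 3.
Setting the coefficient of each power of x to zero and solving order by order (substituting the coefficients already found):
  x^0: 2 a_2 - 2 a_0 = 0  ->  2 a_2 = 2 a_0 = 2  ->  a_2 = 1
  x^1: 6 a_3 - 4 a_1 + 2 a_0 = 0  ->  6 a_3 = 4 a_1 - 2 a_0 = 10  ->  a_3 = 5/3
  x^2: 12 a_4 - 6 a_2 + 2 a_1 - a_0 = 0  ->  12 a_4 = 6 a_2 - 2 a_1 + a_0 = 1  ->  a_4 = 1/12
  x^3: 20 a_5 - 8 a_3 + 2 a_2 - a_1 = 0  ->  20 a_5 = 8 a_3 - 2 a_2 + a_1 = 43/3  ->  a_5 = 43/60
Truncated series: y(x) = 1 + 3 x + x^2 + (5/3) x^3 + (1/12) x^4 + (43/60) x^5 + O(x^6).

a_0 = 1; a_1 = 3; a_2 = 1; a_3 = 5/3; a_4 = 1/12; a_5 = 43/60


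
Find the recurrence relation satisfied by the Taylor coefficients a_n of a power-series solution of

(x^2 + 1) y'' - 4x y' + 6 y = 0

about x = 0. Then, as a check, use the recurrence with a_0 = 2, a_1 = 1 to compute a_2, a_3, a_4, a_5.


Substitute y = sum_n a_n x^n.
(1 + 1 x^2) y'' contributes (n+2)(n+1) a_{n+2} + n(n-1) a_n at x^n.
-4 x y'(x) contributes -4 n a_n at x^n.
6 y(x) contributes 6 a_n at x^n.
Matching x^n: (n+2)(n+1) a_{n+2} + (n(n-1) - 4 n + 6) a_n = 0.
Thus a_{n+2} = (-n(n-1) + 4 n - 6) / ((n+1)(n+2)) * a_n.

Check with a_0 = 2, a_1 = 1 (apply the recurrence for n = 0, 1, 2, 3): a_0 = 2, a_1 = 1, a_2 = -6, a_3 = -1/3, a_4 = 0, a_5 = 0.

a_(n+2) = (-n(n-1) + 4 n - 6) / ((n+1)(n+2)) * a_n; check: a_0 = 2, a_1 = 1, a_2 = -6, a_3 = -1/3, a_4 = 0, a_5 = 0


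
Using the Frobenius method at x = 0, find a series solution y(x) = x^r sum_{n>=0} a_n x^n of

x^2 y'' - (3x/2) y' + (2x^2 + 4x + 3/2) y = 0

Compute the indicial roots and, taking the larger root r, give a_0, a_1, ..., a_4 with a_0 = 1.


Write in Frobenius form y'' + (p(x)/x) y' + (q(x)/x^2) y = 0:
  p(x) = -3/2,  q(x) = 2x^2 + 4x + 3/2.
Indicial equation: r(r-1) + (-3/2) r + (3/2) = 0 -> roots r_1 = 3/2, r_2 = 1.
Take r = r_1 = 3/2. Let y(x) = x^r sum_{n>=0} a_n x^n with a_0 = 1.
Substitute y = x^r sum a_n x^n and match x^{r+n}. The recurrence is
  D(n) a_n + 4 a_{n-1} + 2 a_{n-2} = 0,  where D(n) = (r+n)(r+n-1) + (-3/2)(r+n) + (3/2).
  a_n = [-4 a_{n-1} - 2 a_{n-2}] / D(n).
Since the indicial polynomial factors as (r - r_1)(r - r_2), D(n) = (r_1 + n - r_1)(r_1 + n - r_2) = n(n + 1/2).
Evaluating step by step (a_0 = 1):
  n = 1: D(1) = 1(1 + 1/2) = 3/2; numerator = -4(1) = -4; a_1 = (-4)/(3/2) = -8/3
  n = 2: D(2) = 2(2 + 1/2) = 5; numerator = -4(-8/3) - 2(1) = 26/3; a_2 = (26/3)/(5) = 26/15
  n = 3: D(3) = 3(3 + 1/2) = 21/2; numerator = -4(26/15) - 2(-8/3) = -8/5; a_3 = (-8/5)/(21/2) = -16/105
  n = 4: D(4) = 4(4 + 1/2) = 18; numerator = -4(-16/105) - 2(26/15) = -20/7; a_4 = (-20/7)/(18) = -10/63

r = 3/2; a_0 = 1; a_1 = -8/3; a_2 = 26/15; a_3 = -16/105; a_4 = -10/63


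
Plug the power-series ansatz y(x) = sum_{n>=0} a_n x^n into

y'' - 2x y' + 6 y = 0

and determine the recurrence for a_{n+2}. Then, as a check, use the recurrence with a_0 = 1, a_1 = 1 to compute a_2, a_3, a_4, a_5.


Substitute y = sum_n a_n x^n.
y''(x) has coefficient (n+2)(n+1) a_{n+2} at x^n;
-2 x y'(x) has coefficient -2 n a_n at x^n (shift);
6 y(x) has coefficient 6 a_n at x^n.
Matching x^n: (n+2)(n+1) a_{n+2} + (-2n + 6) a_n = 0.
Thus a_{n+2} = (2n - 6) / ((n+1)(n+2)) * a_n.

Check with a_0 = 1, a_1 = 1 (apply the recurrence for n = 0, 1, 2, 3): a_0 = 1, a_1 = 1, a_2 = -3, a_3 = -2/3, a_4 = 1/2, a_5 = 0.

a_(n+2) = (2n - 6) / ((n+1)(n+2)) * a_n; check: a_0 = 1, a_1 = 1, a_2 = -3, a_3 = -2/3, a_4 = 1/2, a_5 = 0


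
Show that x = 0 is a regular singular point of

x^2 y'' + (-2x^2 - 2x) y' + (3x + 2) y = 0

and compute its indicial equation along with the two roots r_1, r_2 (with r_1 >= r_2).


Divide by x^2 to reach normal form y'' + P_1(x) y' + P_2(x) y = 0 with P_1(x) = -2 - 2/x and P_2(x) = 3/x + 2/x^2.
x = 0 is a singular point because the y'-coefficient -2 - 2/x has a pole at x = 0 and the y-coefficient 3/x + 2/x^2 has a pole at x = 0.
It is a regular singular point because x P_1(x) = p(x) = -2x - 2 and x^2 P_2(x) = q(x) = 3x + 2 are polynomials, hence analytic at x = 0.
p(0) = -2,  q(0) = 2.
Indicial equation: r(r-1) + p(0) r + q(0) = 0, i.e. r^2 + (p(0) - 1) r + q(0) = 0, i.e. r^2 - 3 r + 2 = 0.
Discriminant: (-3)^2 - 4(2) = 1, so r = (3 ± 1)/2.
Solving: r_1 = 2, r_2 = 1.

indicial: r^2 - 3 r + 2 = 0; roots r_1 = 2, r_2 = 1


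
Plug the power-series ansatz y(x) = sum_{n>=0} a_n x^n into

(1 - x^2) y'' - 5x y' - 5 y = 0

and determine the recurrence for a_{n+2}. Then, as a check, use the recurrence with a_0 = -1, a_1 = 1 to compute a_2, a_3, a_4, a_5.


Substitute y = sum_n a_n x^n.
(1 - 1 x^2) y'' contributes (n+2)(n+1) a_{n+2} - n(n-1) a_n at x^n.
-5 x y'(x) contributes -5 n a_n at x^n.
-5 y(x) contributes -5 a_n at x^n.
Matching x^n: (n+2)(n+1) a_{n+2} + (-n(n-1) - 5 n - 5) a_n = 0.
Thus a_{n+2} = (n(n-1) + 5 n + 5) / ((n+1)(n+2)) * a_n.

Check with a_0 = -1, a_1 = 1 (apply the recurrence for n = 0, 1, 2, 3): a_0 = -1, a_1 = 1, a_2 = -5/2, a_3 = 5/3, a_4 = -85/24, a_5 = 13/6.

a_(n+2) = (n(n-1) + 5 n + 5) / ((n+1)(n+2)) * a_n; check: a_0 = -1, a_1 = 1, a_2 = -5/2, a_3 = 5/3, a_4 = -85/24, a_5 = 13/6


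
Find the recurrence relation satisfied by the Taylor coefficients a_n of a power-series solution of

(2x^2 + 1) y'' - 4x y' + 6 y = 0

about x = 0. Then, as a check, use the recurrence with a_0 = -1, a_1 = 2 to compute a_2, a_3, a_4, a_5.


Substitute y = sum_n a_n x^n.
(1 + 2 x^2) y'' contributes (n+2)(n+1) a_{n+2} + 2 n(n-1) a_n at x^n.
-4 x y'(x) contributes -4 n a_n at x^n.
6 y(x) contributes 6 a_n at x^n.
Matching x^n: (n+2)(n+1) a_{n+2} + (2 n(n-1) - 4 n + 6) a_n = 0.
Thus a_{n+2} = (-2 n(n-1) + 4 n - 6) / ((n+1)(n+2)) * a_n.

Check with a_0 = -1, a_1 = 2 (apply the recurrence for n = 0, 1, 2, 3): a_0 = -1, a_1 = 2, a_2 = 3, a_3 = -2/3, a_4 = -1/2, a_5 = 1/5.

a_(n+2) = (-2 n(n-1) + 4 n - 6) / ((n+1)(n+2)) * a_n; check: a_0 = -1, a_1 = 2, a_2 = 3, a_3 = -2/3, a_4 = -1/2, a_5 = 1/5


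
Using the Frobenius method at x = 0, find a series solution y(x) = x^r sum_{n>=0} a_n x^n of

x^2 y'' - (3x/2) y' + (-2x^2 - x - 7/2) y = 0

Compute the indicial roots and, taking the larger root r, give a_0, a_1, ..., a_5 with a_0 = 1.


Write in Frobenius form y'' + (p(x)/x) y' + (q(x)/x^2) y = 0:
  p(x) = -3/2,  q(x) = -2x^2 - x - 7/2.
Indicial equation: r(r-1) + (-3/2) r + (-7/2) = 0 -> roots r_1 = 7/2, r_2 = -1.
Take r = r_1 = 7/2. Let y(x) = x^r sum_{n>=0} a_n x^n with a_0 = 1.
Substitute y = x^r sum a_n x^n and match x^{r+n}. The recurrence is
  D(n) a_n - 1 a_{n-1} - 2 a_{n-2} = 0,  where D(n) = (r+n)(r+n-1) + (-3/2)(r+n) + (-7/2).
  a_n = [1 a_{n-1} + 2 a_{n-2}] / D(n).
Since the indicial polynomial factors as (r - r_1)(r - r_2), D(n) = (r_1 + n - r_1)(r_1 + n - r_2) = n(n + 9/2).
Evaluating step by step (a_0 = 1):
  n = 1: D(1) = 1(1 + 9/2) = 11/2; numerator = 1(1) = 1; a_1 = (1)/(11/2) = 2/11
  n = 2: D(2) = 2(2 + 9/2) = 13; numerator = 1(2/11) + 2(1) = 24/11; a_2 = (24/11)/(13) = 24/143
  n = 3: D(3) = 3(3 + 9/2) = 45/2; numerator = 1(24/143) + 2(2/11) = 76/143; a_3 = (76/143)/(45/2) = 152/6435
  n = 4: D(4) = 4(4 + 9/2) = 34; numerator = 1(152/6435) + 2(24/143) = 2312/6435; a_4 = (2312/6435)/(34) = 68/6435
  n = 5: D(5) = 5(5 + 9/2) = 95/2; numerator = 1(68/6435) + 2(152/6435) = 124/2145; a_5 = (124/2145)/(95/2) = 248/203775

r = 7/2; a_0 = 1; a_1 = 2/11; a_2 = 24/143; a_3 = 152/6435; a_4 = 68/6435; a_5 = 248/203775


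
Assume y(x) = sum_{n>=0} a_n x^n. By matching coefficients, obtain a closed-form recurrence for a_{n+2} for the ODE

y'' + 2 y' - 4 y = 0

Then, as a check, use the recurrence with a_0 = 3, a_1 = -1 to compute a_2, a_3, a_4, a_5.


Substitute y = sum_n a_n x^n.
y''(x) has coefficient (n+2)(n+1) a_{n+2} at x^n;
2 y'(x) has coefficient 2 (n+1) a_{n+1} at x^n;
-4 y(x) has coefficient -4 a_n at x^n.
Matching x^n: (n+2)(n+1) a_{n+2} + 2 (n+1) a_{n+1} - 4 a_n = 0.
Thus a_{n+2} = [-2 (n+1) a_{n+1} + 4 a_n] / ((n+1)(n+2)).

Check with a_0 = 3, a_1 = -1 (apply the recurrence for n = 0, 1, 2, 3): a_0 = 3, a_1 = -1, a_2 = 7, a_3 = -16/3, a_4 = 5, a_5 = -46/15.

a_(n+2) = [-2 (n+1) a_(n+1) + 4 a_n] / ((n+1)(n+2)); check: a_0 = 3, a_1 = -1, a_2 = 7, a_3 = -16/3, a_4 = 5, a_5 = -46/15


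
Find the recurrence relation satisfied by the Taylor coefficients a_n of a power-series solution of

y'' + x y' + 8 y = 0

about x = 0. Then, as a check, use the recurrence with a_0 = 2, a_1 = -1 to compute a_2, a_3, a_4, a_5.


Substitute y = sum_n a_n x^n.
y''(x) has coefficient (n+2)(n+1) a_{n+2} at x^n;
x y'(x) has coefficient n a_n at x^n (shift);
8 y(x) has coefficient 8 a_n at x^n.
Matching x^n: (n+2)(n+1) a_{n+2} + (n + 8) a_n = 0.
Thus a_{n+2} = (-n - 8) / ((n+1)(n+2)) * a_n.

Check with a_0 = 2, a_1 = -1 (apply the recurrence for n = 0, 1, 2, 3): a_0 = 2, a_1 = -1, a_2 = -8, a_3 = 3/2, a_4 = 20/3, a_5 = -33/40.

a_(n+2) = (-n - 8) / ((n+1)(n+2)) * a_n; check: a_0 = 2, a_1 = -1, a_2 = -8, a_3 = 3/2, a_4 = 20/3, a_5 = -33/40


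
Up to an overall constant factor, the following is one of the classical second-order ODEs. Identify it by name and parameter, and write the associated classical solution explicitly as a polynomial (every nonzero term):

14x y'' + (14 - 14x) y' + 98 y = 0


All three coefficients share the factor 14; dividing through by 14 gives  x y'' + (1 - x) y' + 7 y = 0.
This matches the Laguerre equation x y'' + (1 - x) y' + n y = 0 with n = 7; the polynomial solution is L_7(x).
With y = sum_k a_k x^k, matching x^k gives (k+1)k a_{k+1} + (k+1) a_{k+1} - k a_k + n a_k = 0, i.e. (k+1)^2 a_{k+1} = (k - n) a_k = (k - 7) a_k. The right side vanishes at k = 7, so the series terminates at degree 7.
Standard normalization L_n(0) = 1 gives a_0 = 1. Work upward with a_{k+1} = (k - 7) a_k / (k+1)^2:
  a_1 = (0 - 7)(1) / 1^2 = -7/1 = -7
  a_2 = (1 - 7)(-7) / 2^2 = 42/4 = 21/2
  a_3 = (2 - 7)(21/2) / 3^2 = (-105/2)/9 = -35/6
  a_4 = (3 - 7)(-35/6) / 4^2 = (70/3)/16 = 35/24
  a_5 = (4 - 7)(35/24) / 5^2 = (-35/8)/25 = -7/40
  a_6 = (5 - 7)(-7/40) / 6^2 = (7/20)/36 = 7/720
  a_7 = (6 - 7)(7/720) / 7^2 = (-7/720)/49 = -1/5040
Hence L_7(x) = -x^7/5040 + 7 x^6/720 - 7 x^5/40 + 35 x^4/24 - 35 x^3/6 + 21 x^2/2 - 7 x + 1.

L_7(x); series = -x^7/5040 + 7 x^6/720 - 7 x^5/40 + 35 x^4/24 - 35 x^3/6 + 21 x^2/2 - 7 x + 1


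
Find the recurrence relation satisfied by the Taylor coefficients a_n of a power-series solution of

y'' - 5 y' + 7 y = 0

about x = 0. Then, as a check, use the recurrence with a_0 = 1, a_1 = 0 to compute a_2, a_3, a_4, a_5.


Substitute y = sum_n a_n x^n.
y''(x) has coefficient (n+2)(n+1) a_{n+2} at x^n;
-5 y'(x) has coefficient -5 (n+1) a_{n+1} at x^n;
7 y(x) has coefficient 7 a_n at x^n.
Matching x^n: (n+2)(n+1) a_{n+2} - 5 (n+1) a_{n+1} + 7 a_n = 0.
Thus a_{n+2} = [5 (n+1) a_{n+1} - 7 a_n] / ((n+1)(n+2)).

Check with a_0 = 1, a_1 = 0 (apply the recurrence for n = 0, 1, 2, 3): a_0 = 1, a_1 = 0, a_2 = -7/2, a_3 = -35/6, a_4 = -21/4, a_5 = -77/24.

a_(n+2) = [5 (n+1) a_(n+1) - 7 a_n] / ((n+1)(n+2)); check: a_0 = 1, a_1 = 0, a_2 = -7/2, a_3 = -35/6, a_4 = -21/4, a_5 = -77/24


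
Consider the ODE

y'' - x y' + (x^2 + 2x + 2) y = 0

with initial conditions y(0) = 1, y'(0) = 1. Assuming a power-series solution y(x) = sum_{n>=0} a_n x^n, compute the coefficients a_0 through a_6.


Ansatz: y(x) = sum_{n>=0} a_n x^n, so y'(x) = sum_{n>=1} n a_n x^(n-1) and y''(x) = sum_{n>=2} n(n-1) a_n x^(n-2).
Substitute into P(x) y'' + Q(x) y' + R(x) y = 0 with P(x) = 1, Q(x) = -x, R(x) = x^2 + 2x + 2, and match powers of x.
Initial conditions: a_0 = 1, a_1 = 1.
Setting the coefficient of each power of x to zero and solving order by order (substituting the coefficients already found):
  x^0: 2 a_2 + 2 a_0 = 0  ->  2 a_2 = -2 a_0 = -2  ->  a_2 = -1
  x^1: 6 a_3 + a_1 + 2 a_0 = 0  ->  6 a_3 = -a_1 - 2 a_0 = -3  ->  a_3 = -1/2
  x^2: 12 a_4 + 2 a_1 + a_0 = 0  ->  12 a_4 = -2 a_1 - a_0 = -3  ->  a_4 = -1/4
  x^3: 20 a_5 - a_3 + 2 a_2 + a_1 = 0  ->  20 a_5 = a_3 - 2 a_2 - a_1 = 1/2  ->  a_5 = 1/40
  x^4: 30 a_6 - 2 a_4 + 2 a_3 + a_2 = 0  ->  30 a_6 = 2 a_4 - 2 a_3 - a_2 = 3/2  ->  a_6 = 1/20
Truncated series: y(x) = 1 + x - x^2 - (1/2) x^3 - (1/4) x^4 + (1/40) x^5 + (1/20) x^6 + O(x^7).

a_0 = 1; a_1 = 1; a_2 = -1; a_3 = -1/2; a_4 = -1/4; a_5 = 1/40; a_6 = 1/20


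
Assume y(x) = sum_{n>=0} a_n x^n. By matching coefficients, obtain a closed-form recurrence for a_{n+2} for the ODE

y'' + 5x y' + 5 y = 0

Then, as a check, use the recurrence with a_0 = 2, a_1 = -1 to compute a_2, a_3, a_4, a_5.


Substitute y = sum_n a_n x^n.
y''(x) has coefficient (n+2)(n+1) a_{n+2} at x^n;
5 x y'(x) has coefficient 5 n a_n at x^n (shift);
5 y(x) has coefficient 5 a_n at x^n.
Matching x^n: (n+2)(n+1) a_{n+2} + (5n + 5) a_n = 0.
Thus a_{n+2} = (-5n - 5) / ((n+1)(n+2)) * a_n.

Check with a_0 = 2, a_1 = -1 (apply the recurrence for n = 0, 1, 2, 3): a_0 = 2, a_1 = -1, a_2 = -5, a_3 = 5/3, a_4 = 25/4, a_5 = -5/3.

a_(n+2) = (-5n - 5) / ((n+1)(n+2)) * a_n; check: a_0 = 2, a_1 = -1, a_2 = -5, a_3 = 5/3, a_4 = 25/4, a_5 = -5/3


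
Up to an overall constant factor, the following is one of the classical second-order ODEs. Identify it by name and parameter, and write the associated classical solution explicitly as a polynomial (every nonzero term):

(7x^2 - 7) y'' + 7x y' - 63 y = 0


All three coefficients share the factor -7; dividing through by -7 gives  (1 - x^2) y'' - x y' + 9 y = 0.
This matches the Chebyshev equation (1 - x^2) y'' - x y' + n^2 y = 0 (note the -x y' term, not -2x y') with n^2 = 9, so n = 3; the polynomial solution is T_3(x).
With y = sum_k a_k x^k, matching x^k gives (k+2)(k+1) a_{k+2} = (k^2 - n^2) a_k = (k - 3)(k + 3) a_k. The right side vanishes at k = 3, so the series with the parity of 3 terminates at degree 3.
Standard normalization: leading coefficient of T_n is 2^(n-1), so a_3 = 2^2 = 4. Work downward with a_k = (k+1)(k+2) a_{k+2} / ((k - 3)(k + 3)):
  a_1 = (2)(3)(4) / ((1 - 3)(1 + 3)) = 24/(-8) = -3
Hence T_3(x) = 4 x^3 - 3 x.

T_3(x); series = 4 x^3 - 3 x


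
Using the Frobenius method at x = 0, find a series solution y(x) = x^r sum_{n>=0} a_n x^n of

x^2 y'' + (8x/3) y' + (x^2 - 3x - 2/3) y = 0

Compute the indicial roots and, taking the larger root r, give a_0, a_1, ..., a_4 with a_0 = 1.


Write in Frobenius form y'' + (p(x)/x) y' + (q(x)/x^2) y = 0:
  p(x) = 8/3,  q(x) = x^2 - 3x - 2/3.
Indicial equation: r(r-1) + (8/3) r + (-2/3) = 0 -> roots r_1 = 1/3, r_2 = -2.
Take r = r_1 = 1/3. Let y(x) = x^r sum_{n>=0} a_n x^n with a_0 = 1.
Substitute y = x^r sum a_n x^n and match x^{r+n}. The recurrence is
  D(n) a_n - 3 a_{n-1} + 1 a_{n-2} = 0,  where D(n) = (r+n)(r+n-1) + (8/3)(r+n) + (-2/3).
  a_n = [3 a_{n-1} - 1 a_{n-2}] / D(n).
Since the indicial polynomial factors as (r - r_1)(r - r_2), D(n) = (r_1 + n - r_1)(r_1 + n - r_2) = n(n + 7/3).
Evaluating step by step (a_0 = 1):
  n = 1: D(1) = 1(1 + 7/3) = 10/3; numerator = 3(1) = 3; a_1 = (3)/(10/3) = 9/10
  n = 2: D(2) = 2(2 + 7/3) = 26/3; numerator = 3(9/10) - 1(1) = 17/10; a_2 = (17/10)/(26/3) = 51/260
  n = 3: D(3) = 3(3 + 7/3) = 16; numerator = 3(51/260) - 1(9/10) = -81/260; a_3 = (-81/260)/(16) = -81/4160
  n = 4: D(4) = 4(4 + 7/3) = 76/3; numerator = 3(-81/4160) - 1(51/260) = -1059/4160; a_4 = (-1059/4160)/(76/3) = -3177/316160

r = 1/3; a_0 = 1; a_1 = 9/10; a_2 = 51/260; a_3 = -81/4160; a_4 = -3177/316160


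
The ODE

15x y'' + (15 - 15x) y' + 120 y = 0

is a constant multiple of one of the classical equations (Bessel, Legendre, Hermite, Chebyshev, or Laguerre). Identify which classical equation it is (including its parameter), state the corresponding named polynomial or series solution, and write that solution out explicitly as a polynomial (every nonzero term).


All three coefficients share the factor 15; dividing through by 15 gives  x y'' + (1 - x) y' + 8 y = 0.
This matches the Laguerre equation x y'' + (1 - x) y' + n y = 0 with n = 8; the polynomial solution is L_8(x).
With y = sum_k a_k x^k, matching x^k gives (k+1)k a_{k+1} + (k+1) a_{k+1} - k a_k + n a_k = 0, i.e. (k+1)^2 a_{k+1} = (k - n) a_k = (k - 8) a_k. The right side vanishes at k = 8, so the series terminates at degree 8.
Standard normalization L_n(0) = 1 gives a_0 = 1. Work upward with a_{k+1} = (k - 8) a_k / (k+1)^2:
  a_1 = (0 - 8)(1) / 1^2 = -8/1 = -8
  a_2 = (1 - 8)(-8) / 2^2 = 56/4 = 14
  a_3 = (2 - 8)(14) / 3^2 = -84/9 = -28/3
  a_4 = (3 - 8)(-28/3) / 4^2 = (140/3)/16 = 35/12
  a_5 = (4 - 8)(35/12) / 5^2 = (-35/3)/25 = -7/15
  a_6 = (5 - 8)(-7/15) / 6^2 = (7/5)/36 = 7/180
  a_7 = (6 - 8)(7/180) / 7^2 = (-7/90)/49 = -1/630
  a_8 = (7 - 8)(-1/630) / 8^2 = (1/630)/64 = 1/40320
Hence L_8(x) = x^8/40320 - x^7/630 + 7 x^6/180 - 7 x^5/15 + 35 x^4/12 - 28 x^3/3 + 14 x^2 - 8 x + 1.

L_8(x); series = x^8/40320 - x^7/630 + 7 x^6/180 - 7 x^5/15 + 35 x^4/12 - 28 x^3/3 + 14 x^2 - 8 x + 1


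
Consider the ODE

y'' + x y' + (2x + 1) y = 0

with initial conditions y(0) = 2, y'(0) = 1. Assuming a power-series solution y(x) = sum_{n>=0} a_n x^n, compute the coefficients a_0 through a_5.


Ansatz: y(x) = sum_{n>=0} a_n x^n, so y'(x) = sum_{n>=1} n a_n x^(n-1) and y''(x) = sum_{n>=2} n(n-1) a_n x^(n-2).
Substitute into P(x) y'' + Q(x) y' + R(x) y = 0 with P(x) = 1, Q(x) = x, R(x) = 2x + 1, and match powers of x.
Initial conditions: a_0 = 2, a_1 = 1.
Setting the coefficient of each power of x to zero and solving order by order (substituting the coefficients already found):
  x^0: 2 a_2 + a_0 = 0  ->  2 a_2 = -a_0 = -2  ->  a_2 = -1
  x^1: 6 a_3 + 2 a_1 + 2 a_0 = 0  ->  6 a_3 = -2 a_1 - 2 a_0 = -6  ->  a_3 = -1
  x^2: 12 a_4 + 3 a_2 + 2 a_1 = 0  ->  12 a_4 = -3 a_2 - 2 a_1 = 1  ->  a_4 = 1/12
  x^3: 20 a_5 + 4 a_3 + 2 a_2 = 0  ->  20 a_5 = -4 a_3 - 2 a_2 = 6  ->  a_5 = 3/10
Truncated series: y(x) = 2 + x - x^2 - x^3 + (1/12) x^4 + (3/10) x^5 + O(x^6).

a_0 = 2; a_1 = 1; a_2 = -1; a_3 = -1; a_4 = 1/12; a_5 = 3/10


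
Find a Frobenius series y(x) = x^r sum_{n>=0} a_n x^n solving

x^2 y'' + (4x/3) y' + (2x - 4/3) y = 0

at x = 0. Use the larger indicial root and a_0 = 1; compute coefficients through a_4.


Write in Frobenius form y'' + (p(x)/x) y' + (q(x)/x^2) y = 0:
  p(x) = 4/3,  q(x) = 2x - 4/3.
Indicial equation: r(r-1) + (4/3) r + (-4/3) = 0 -> roots r_1 = 1, r_2 = -4/3.
Take r = r_1 = 1. Let y(x) = x^r sum_{n>=0} a_n x^n with a_0 = 1.
Substitute y = x^r sum a_n x^n and match x^{r+n}. The recurrence is
  D(n) a_n + 2 a_{n-1} = 0,  where D(n) = (r+n)(r+n-1) + (4/3)(r+n) + (-4/3).
  a_n = -2 / D(n) * a_{n-1}.
Since the indicial polynomial factors as (r - r_1)(r - r_2), D(n) = (r_1 + n - r_1)(r_1 + n - r_2) = n(n + 7/3).
Evaluating step by step (a_0 = 1):
  n = 1: D(1) = 1(1 + 7/3) = 10/3; numerator = -2(1) = -2; a_1 = (-2)/(10/3) = -3/5
  n = 2: D(2) = 2(2 + 7/3) = 26/3; numerator = -2(-3/5) = 6/5; a_2 = (6/5)/(26/3) = 9/65
  n = 3: D(3) = 3(3 + 7/3) = 16; numerator = -2(9/65) = -18/65; a_3 = (-18/65)/(16) = -9/520
  n = 4: D(4) = 4(4 + 7/3) = 76/3; numerator = -2(-9/520) = 9/260; a_4 = (9/260)/(76/3) = 27/19760

r = 1; a_0 = 1; a_1 = -3/5; a_2 = 9/65; a_3 = -9/520; a_4 = 27/19760


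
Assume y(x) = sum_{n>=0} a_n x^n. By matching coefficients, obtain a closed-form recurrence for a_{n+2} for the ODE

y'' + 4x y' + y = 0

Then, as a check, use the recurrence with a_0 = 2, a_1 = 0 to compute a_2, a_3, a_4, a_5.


Substitute y = sum_n a_n x^n.
y''(x) has coefficient (n+2)(n+1) a_{n+2} at x^n;
4 x y'(x) has coefficient 4 n a_n at x^n (shift);
y(x) has coefficient 1 a_n at x^n.
Matching x^n: (n+2)(n+1) a_{n+2} + (4n + 1) a_n = 0.
Thus a_{n+2} = (-4n - 1) / ((n+1)(n+2)) * a_n.

Check with a_0 = 2, a_1 = 0 (apply the recurrence for n = 0, 1, 2, 3): a_0 = 2, a_1 = 0, a_2 = -1, a_3 = 0, a_4 = 3/4, a_5 = 0.

a_(n+2) = (-4n - 1) / ((n+1)(n+2)) * a_n; check: a_0 = 2, a_1 = 0, a_2 = -1, a_3 = 0, a_4 = 3/4, a_5 = 0


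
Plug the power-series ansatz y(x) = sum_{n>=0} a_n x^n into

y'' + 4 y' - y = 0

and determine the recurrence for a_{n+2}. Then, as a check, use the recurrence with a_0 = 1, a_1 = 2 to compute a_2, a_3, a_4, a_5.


Substitute y = sum_n a_n x^n.
y''(x) has coefficient (n+2)(n+1) a_{n+2} at x^n;
4 y'(x) has coefficient 4 (n+1) a_{n+1} at x^n;
-y(x) has coefficient -1 a_n at x^n.
Matching x^n: (n+2)(n+1) a_{n+2} + 4 (n+1) a_{n+1} - 1 a_n = 0.
Thus a_{n+2} = [-4 (n+1) a_{n+1} + 1 a_n] / ((n+1)(n+2)).

Check with a_0 = 1, a_1 = 2 (apply the recurrence for n = 0, 1, 2, 3): a_0 = 1, a_1 = 2, a_2 = -7/2, a_3 = 5, a_4 = -127/24, a_5 = 269/60.

a_(n+2) = [-4 (n+1) a_(n+1) + 1 a_n] / ((n+1)(n+2)); check: a_0 = 1, a_1 = 2, a_2 = -7/2, a_3 = 5, a_4 = -127/24, a_5 = 269/60


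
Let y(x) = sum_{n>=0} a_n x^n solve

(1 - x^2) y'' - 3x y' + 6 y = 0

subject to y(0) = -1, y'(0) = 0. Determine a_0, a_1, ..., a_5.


Ansatz: y(x) = sum_{n>=0} a_n x^n, so y'(x) = sum_{n>=1} n a_n x^(n-1) and y''(x) = sum_{n>=2} n(n-1) a_n x^(n-2).
Substitute into P(x) y'' + Q(x) y' + R(x) y = 0 with P(x) = 1 - x^2, Q(x) = -3x, R(x) = 6, and match powers of x.
Initial conditions: a_0 = -1, a_1 = 0.
Setting the coefficient of each power of x to zero and solving order by order (substituting the coefficients already found):
  x^0: 2 a_2 + 6 a_0 = 0  ->  2 a_2 = -6 a_0 = 6  ->  a_2 = 3
  x^1: 6 a_3 + 3 a_1 = 0  ->  6 a_3 = -3 a_1 = 0  ->  a_3 = 0
  x^2: 12 a_4 - 2 a_2 = 0  ->  12 a_4 = 2 a_2 = 6  ->  a_4 = 1/2
  x^3: 20 a_5 - 9 a_3 = 0  ->  20 a_5 = 9 a_3 = 0  ->  a_5 = 0
Truncated series: y(x) = -1 + 3 x^2 + (1/2) x^4 + O(x^6).

a_0 = -1; a_1 = 0; a_2 = 3; a_3 = 0; a_4 = 1/2; a_5 = 0


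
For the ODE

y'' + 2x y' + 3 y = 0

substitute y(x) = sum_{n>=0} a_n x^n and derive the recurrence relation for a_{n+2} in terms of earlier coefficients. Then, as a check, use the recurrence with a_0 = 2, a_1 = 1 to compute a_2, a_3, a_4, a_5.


Substitute y = sum_n a_n x^n.
y''(x) has coefficient (n+2)(n+1) a_{n+2} at x^n;
2 x y'(x) has coefficient 2 n a_n at x^n (shift);
3 y(x) has coefficient 3 a_n at x^n.
Matching x^n: (n+2)(n+1) a_{n+2} + (2n + 3) a_n = 0.
Thus a_{n+2} = (-2n - 3) / ((n+1)(n+2)) * a_n.

Check with a_0 = 2, a_1 = 1 (apply the recurrence for n = 0, 1, 2, 3): a_0 = 2, a_1 = 1, a_2 = -3, a_3 = -5/6, a_4 = 7/4, a_5 = 3/8.

a_(n+2) = (-2n - 3) / ((n+1)(n+2)) * a_n; check: a_0 = 2, a_1 = 1, a_2 = -3, a_3 = -5/6, a_4 = 7/4, a_5 = 3/8


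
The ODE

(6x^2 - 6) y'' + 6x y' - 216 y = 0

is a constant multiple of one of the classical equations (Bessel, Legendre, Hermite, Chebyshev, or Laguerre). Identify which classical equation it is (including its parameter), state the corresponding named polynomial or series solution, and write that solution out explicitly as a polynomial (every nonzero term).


All three coefficients share the factor -6; dividing through by -6 gives  (1 - x^2) y'' - x y' + 36 y = 0.
This matches the Chebyshev equation (1 - x^2) y'' - x y' + n^2 y = 0 (note the -x y' term, not -2x y') with n^2 = 36, so n = 6; the polynomial solution is T_6(x).
With y = sum_k a_k x^k, matching x^k gives (k+2)(k+1) a_{k+2} = (k^2 - n^2) a_k = (k - 6)(k + 6) a_k. The right side vanishes at k = 6, so the series with the parity of 6 terminates at degree 6.
Standard normalization: leading coefficient of T_n is 2^(n-1), so a_6 = 2^5 = 32. Work downward with a_k = (k+1)(k+2) a_{k+2} / ((k - 6)(k + 6)):
  a_4 = (5)(6)(32) / ((4 - 6)(4 + 6)) = 960/(-20) = -48
  a_2 = (3)(4)(-48) / ((2 - 6)(2 + 6)) = -576/(-32) = 18
  a_0 = (1)(2)(18) / ((0 - 6)(0 + 6)) = 36/(-36) = -1
Hence T_6(x) = 32 x^6 - 48 x^4 + 18 x^2 - 1.

T_6(x); series = 32 x^6 - 48 x^4 + 18 x^2 - 1


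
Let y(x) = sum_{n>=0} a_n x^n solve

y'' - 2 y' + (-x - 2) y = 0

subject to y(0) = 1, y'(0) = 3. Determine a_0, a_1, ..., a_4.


Ansatz: y(x) = sum_{n>=0} a_n x^n, so y'(x) = sum_{n>=1} n a_n x^(n-1) and y''(x) = sum_{n>=2} n(n-1) a_n x^(n-2).
Substitute into P(x) y'' + Q(x) y' + R(x) y = 0 with P(x) = 1, Q(x) = -2, R(x) = -x - 2, and match powers of x.
Initial conditions: a_0 = 1, a_1 = 3.
Setting the coefficient of each power of x to zero and solving order by order (substituting the coefficients already found):
  x^0: 2 a_2 - 2 a_1 - 2 a_0 = 0  ->  2 a_2 = 2 a_1 + 2 a_0 = 8  ->  a_2 = 4
  x^1: 6 a_3 - 4 a_2 - 2 a_1 - a_0 = 0  ->  6 a_3 = 4 a_2 + 2 a_1 + a_0 = 23  ->  a_3 = 23/6
  x^2: 12 a_4 - 6 a_3 - 2 a_2 - a_1 = 0  ->  12 a_4 = 6 a_3 + 2 a_2 + a_1 = 34  ->  a_4 = 17/6
Truncated series: y(x) = 1 + 3 x + 4 x^2 + (23/6) x^3 + (17/6) x^4 + O(x^5).

a_0 = 1; a_1 = 3; a_2 = 4; a_3 = 23/6; a_4 = 17/6


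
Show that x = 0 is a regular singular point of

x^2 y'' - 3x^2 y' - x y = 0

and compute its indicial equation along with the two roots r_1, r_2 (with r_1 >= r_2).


Divide by x^2 to reach normal form y'' + P_1(x) y' + P_2(x) y = 0 with P_1(x) = -3 and P_2(x) = -1/x.
x = 0 is a singular point because the y-coefficient -1/x has a pole at x = 0.
It is a regular singular point because x P_1(x) = p(x) = -3x and x^2 P_2(x) = q(x) = -x are polynomials, hence analytic at x = 0.
p(0) = 0,  q(0) = 0.
Indicial equation: r(r-1) + p(0) r + q(0) = 0, i.e. r^2 + (p(0) - 1) r + q(0) = 0, i.e. r^2 - 1 r = 0.
Discriminant: (-1)^2 - 4(0) = 1, so r = (1 ± 1)/2.
Solving: r_1 = 1, r_2 = 0.

indicial: r^2 - 1 r = 0; roots r_1 = 1, r_2 = 0


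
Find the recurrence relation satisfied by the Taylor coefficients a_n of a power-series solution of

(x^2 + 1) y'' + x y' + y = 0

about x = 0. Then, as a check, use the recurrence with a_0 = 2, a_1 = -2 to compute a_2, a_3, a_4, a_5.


Substitute y = sum_n a_n x^n.
(1 + 1 x^2) y'' contributes (n+2)(n+1) a_{n+2} + n(n-1) a_n at x^n.
x y'(x) contributes n a_n at x^n.
y(x) contributes 1 a_n at x^n.
Matching x^n: (n+2)(n+1) a_{n+2} + (n(n-1) + n + 1) a_n = 0.
Thus a_{n+2} = (-n(n-1) - n - 1) / ((n+1)(n+2)) * a_n.

Check with a_0 = 2, a_1 = -2 (apply the recurrence for n = 0, 1, 2, 3): a_0 = 2, a_1 = -2, a_2 = -1, a_3 = 2/3, a_4 = 5/12, a_5 = -1/3.

a_(n+2) = (-n(n-1) - n - 1) / ((n+1)(n+2)) * a_n; check: a_0 = 2, a_1 = -2, a_2 = -1, a_3 = 2/3, a_4 = 5/12, a_5 = -1/3


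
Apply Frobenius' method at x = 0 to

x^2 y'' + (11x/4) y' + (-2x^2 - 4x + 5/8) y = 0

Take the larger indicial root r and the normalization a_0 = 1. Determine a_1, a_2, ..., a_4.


Write in Frobenius form y'' + (p(x)/x) y' + (q(x)/x^2) y = 0:
  p(x) = 11/4,  q(x) = -2x^2 - 4x + 5/8.
Indicial equation: r(r-1) + (11/4) r + (5/8) = 0 -> roots r_1 = -1/2, r_2 = -5/4.
Take r = r_1 = -1/2. Let y(x) = x^r sum_{n>=0} a_n x^n with a_0 = 1.
Substitute y = x^r sum a_n x^n and match x^{r+n}. The recurrence is
  D(n) a_n - 4 a_{n-1} - 2 a_{n-2} = 0,  where D(n) = (r+n)(r+n-1) + (11/4)(r+n) + (5/8).
  a_n = [4 a_{n-1} + 2 a_{n-2}] / D(n).
Since the indicial polynomial factors as (r - r_1)(r - r_2), D(n) = (r_1 + n - r_1)(r_1 + n - r_2) = n(n + 3/4).
Evaluating step by step (a_0 = 1):
  n = 1: D(1) = 1(1 + 3/4) = 7/4; numerator = 4(1) = 4; a_1 = (4)/(7/4) = 16/7
  n = 2: D(2) = 2(2 + 3/4) = 11/2; numerator = 4(16/7) + 2(1) = 78/7; a_2 = (78/7)/(11/2) = 156/77
  n = 3: D(3) = 3(3 + 3/4) = 45/4; numerator = 4(156/77) + 2(16/7) = 976/77; a_3 = (976/77)/(45/4) = 3904/3465
  n = 4: D(4) = 4(4 + 3/4) = 19; numerator = 4(3904/3465) + 2(156/77) = 2696/315; a_4 = (2696/315)/(19) = 2696/5985

r = -1/2; a_0 = 1; a_1 = 16/7; a_2 = 156/77; a_3 = 3904/3465; a_4 = 2696/5985


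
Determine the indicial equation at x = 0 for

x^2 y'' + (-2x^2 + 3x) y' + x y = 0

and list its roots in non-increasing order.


Divide by x^2 to reach normal form y'' + P_1(x) y' + P_2(x) y = 0 with P_1(x) = -2 + 3/x and P_2(x) = 1/x.
x = 0 is a singular point because the y'-coefficient -2 + 3/x has a pole at x = 0 and the y-coefficient 1/x has a pole at x = 0.
It is a regular singular point because x P_1(x) = p(x) = 3 - 2x and x^2 P_2(x) = q(x) = x are polynomials, hence analytic at x = 0.
p(0) = 3,  q(0) = 0.
Indicial equation: r(r-1) + p(0) r + q(0) = 0, i.e. r^2 + (p(0) - 1) r + q(0) = 0, i.e. r^2 + 2 r = 0.
Discriminant: (2)^2 - 4(0) = 4, so r = (-2 ± 2)/2.
Solving: r_1 = 0, r_2 = -2.

indicial: r^2 + 2 r = 0; roots r_1 = 0, r_2 = -2


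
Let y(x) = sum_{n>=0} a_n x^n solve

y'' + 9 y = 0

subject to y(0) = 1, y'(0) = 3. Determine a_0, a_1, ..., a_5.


Ansatz: y(x) = sum_{n>=0} a_n x^n, so y'(x) = sum_{n>=1} n a_n x^(n-1) and y''(x) = sum_{n>=2} n(n-1) a_n x^(n-2).
Substitute into P(x) y'' + Q(x) y' + R(x) y = 0 with P(x) = 1, Q(x) = 0, R(x) = 9, and match powers of x.
Initial conditions: a_0 = 1, a_1 = 3.
Setting the coefficient of each power of x to zero and solving order by order (substituting the coefficients already found):
  x^0: 2 a_2 + 9 a_0 = 0  ->  2 a_2 = -9 a_0 = -9  ->  a_2 = -9/2
  x^1: 6 a_3 + 9 a_1 = 0  ->  6 a_3 = -9 a_1 = -27  ->  a_3 = -9/2
  x^2: 12 a_4 + 9 a_2 = 0  ->  12 a_4 = -9 a_2 = 81/2  ->  a_4 = 27/8
  x^3: 20 a_5 + 9 a_3 = 0  ->  20 a_5 = -9 a_3 = 81/2  ->  a_5 = 81/40
Truncated series: y(x) = 1 + 3 x - (9/2) x^2 - (9/2) x^3 + (27/8) x^4 + (81/40) x^5 + O(x^6).

a_0 = 1; a_1 = 3; a_2 = -9/2; a_3 = -9/2; a_4 = 27/8; a_5 = 81/40


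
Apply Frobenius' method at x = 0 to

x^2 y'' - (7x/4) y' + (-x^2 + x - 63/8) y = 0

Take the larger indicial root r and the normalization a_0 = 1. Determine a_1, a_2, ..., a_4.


Write in Frobenius form y'' + (p(x)/x) y' + (q(x)/x^2) y = 0:
  p(x) = -7/4,  q(x) = -x^2 + x - 63/8.
Indicial equation: r(r-1) + (-7/4) r + (-63/8) = 0 -> roots r_1 = 9/2, r_2 = -7/4.
Take r = r_1 = 9/2. Let y(x) = x^r sum_{n>=0} a_n x^n with a_0 = 1.
Substitute y = x^r sum a_n x^n and match x^{r+n}. The recurrence is
  D(n) a_n + 1 a_{n-1} - 1 a_{n-2} = 0,  where D(n) = (r+n)(r+n-1) + (-7/4)(r+n) + (-63/8).
  a_n = [-1 a_{n-1} + 1 a_{n-2}] / D(n).
Since the indicial polynomial factors as (r - r_1)(r - r_2), D(n) = (r_1 + n - r_1)(r_1 + n - r_2) = n(n + 25/4).
Evaluating step by step (a_0 = 1):
  n = 1: D(1) = 1(1 + 25/4) = 29/4; numerator = -1(1) = -1; a_1 = (-1)/(29/4) = -4/29
  n = 2: D(2) = 2(2 + 25/4) = 33/2; numerator = -1(-4/29) + 1(1) = 33/29; a_2 = (33/29)/(33/2) = 2/29
  n = 3: D(3) = 3(3 + 25/4) = 111/4; numerator = -1(2/29) + 1(-4/29) = -6/29; a_3 = (-6/29)/(111/4) = -8/1073
  n = 4: D(4) = 4(4 + 25/4) = 41; numerator = -1(-8/1073) + 1(2/29) = 82/1073; a_4 = (82/1073)/(41) = 2/1073

r = 9/2; a_0 = 1; a_1 = -4/29; a_2 = 2/29; a_3 = -8/1073; a_4 = 2/1073


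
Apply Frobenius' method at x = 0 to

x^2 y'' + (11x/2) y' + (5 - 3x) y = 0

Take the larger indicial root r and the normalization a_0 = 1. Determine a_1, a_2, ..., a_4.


Write in Frobenius form y'' + (p(x)/x) y' + (q(x)/x^2) y = 0:
  p(x) = 11/2,  q(x) = 5 - 3x.
Indicial equation: r(r-1) + (11/2) r + (5) = 0 -> roots r_1 = -2, r_2 = -5/2.
Take r = r_1 = -2. Let y(x) = x^r sum_{n>=0} a_n x^n with a_0 = 1.
Substitute y = x^r sum a_n x^n and match x^{r+n}. The recurrence is
  D(n) a_n - 3 a_{n-1} = 0,  where D(n) = (r+n)(r+n-1) + (11/2)(r+n) + (5).
  a_n = 3 / D(n) * a_{n-1}.
Since the indicial polynomial factors as (r - r_1)(r - r_2), D(n) = (r_1 + n - r_1)(r_1 + n - r_2) = n(n + 1/2).
Evaluating step by step (a_0 = 1):
  n = 1: D(1) = 1(1 + 1/2) = 3/2; numerator = 3(1) = 3; a_1 = (3)/(3/2) = 2
  n = 2: D(2) = 2(2 + 1/2) = 5; numerator = 3(2) = 6; a_2 = (6)/(5) = 6/5
  n = 3: D(3) = 3(3 + 1/2) = 21/2; numerator = 3(6/5) = 18/5; a_3 = (18/5)/(21/2) = 12/35
  n = 4: D(4) = 4(4 + 1/2) = 18; numerator = 3(12/35) = 36/35; a_4 = (36/35)/(18) = 2/35

r = -2; a_0 = 1; a_1 = 2; a_2 = 6/5; a_3 = 12/35; a_4 = 2/35


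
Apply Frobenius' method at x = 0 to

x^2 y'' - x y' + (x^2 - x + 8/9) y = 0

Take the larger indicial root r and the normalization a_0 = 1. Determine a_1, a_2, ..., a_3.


Write in Frobenius form y'' + (p(x)/x) y' + (q(x)/x^2) y = 0:
  p(x) = -1,  q(x) = x^2 - x + 8/9.
Indicial equation: r(r-1) + (-1) r + (8/9) = 0 -> roots r_1 = 4/3, r_2 = 2/3.
Take r = r_1 = 4/3. Let y(x) = x^r sum_{n>=0} a_n x^n with a_0 = 1.
Substitute y = x^r sum a_n x^n and match x^{r+n}. The recurrence is
  D(n) a_n - 1 a_{n-1} + 1 a_{n-2} = 0,  where D(n) = (r+n)(r+n-1) + (-1)(r+n) + (8/9).
  a_n = [1 a_{n-1} - 1 a_{n-2}] / D(n).
Since the indicial polynomial factors as (r - r_1)(r - r_2), D(n) = (r_1 + n - r_1)(r_1 + n - r_2) = n(n + 2/3).
Evaluating step by step (a_0 = 1):
  n = 1: D(1) = 1(1 + 2/3) = 5/3; numerator = 1(1) = 1; a_1 = (1)/(5/3) = 3/5
  n = 2: D(2) = 2(2 + 2/3) = 16/3; numerator = 1(3/5) - 1(1) = -2/5; a_2 = (-2/5)/(16/3) = -3/40
  n = 3: D(3) = 3(3 + 2/3) = 11; numerator = 1(-3/40) - 1(3/5) = -27/40; a_3 = (-27/40)/(11) = -27/440

r = 4/3; a_0 = 1; a_1 = 3/5; a_2 = -3/40; a_3 = -27/440


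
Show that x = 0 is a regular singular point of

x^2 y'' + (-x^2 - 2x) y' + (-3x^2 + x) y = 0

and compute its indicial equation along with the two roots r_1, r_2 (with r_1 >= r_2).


Divide by x^2 to reach normal form y'' + P_1(x) y' + P_2(x) y = 0 with P_1(x) = -1 - 2/x and P_2(x) = -3 + 1/x.
x = 0 is a singular point because the y'-coefficient -1 - 2/x has a pole at x = 0 and the y-coefficient -3 + 1/x has a pole at x = 0.
It is a regular singular point because x P_1(x) = p(x) = -x - 2 and x^2 P_2(x) = q(x) = -3x^2 + x are polynomials, hence analytic at x = 0.
p(0) = -2,  q(0) = 0.
Indicial equation: r(r-1) + p(0) r + q(0) = 0, i.e. r^2 + (p(0) - 1) r + q(0) = 0, i.e. r^2 - 3 r = 0.
Discriminant: (-3)^2 - 4(0) = 9, so r = (3 ± 3)/2.
Solving: r_1 = 3, r_2 = 0.

indicial: r^2 - 3 r = 0; roots r_1 = 3, r_2 = 0


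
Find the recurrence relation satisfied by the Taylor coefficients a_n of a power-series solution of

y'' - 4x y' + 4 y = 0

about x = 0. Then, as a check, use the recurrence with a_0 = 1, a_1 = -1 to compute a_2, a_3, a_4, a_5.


Substitute y = sum_n a_n x^n.
y''(x) has coefficient (n+2)(n+1) a_{n+2} at x^n;
-4 x y'(x) has coefficient -4 n a_n at x^n (shift);
4 y(x) has coefficient 4 a_n at x^n.
Matching x^n: (n+2)(n+1) a_{n+2} + (-4n + 4) a_n = 0.
Thus a_{n+2} = (4n - 4) / ((n+1)(n+2)) * a_n.

Check with a_0 = 1, a_1 = -1 (apply the recurrence for n = 0, 1, 2, 3): a_0 = 1, a_1 = -1, a_2 = -2, a_3 = 0, a_4 = -2/3, a_5 = 0.

a_(n+2) = (4n - 4) / ((n+1)(n+2)) * a_n; check: a_0 = 1, a_1 = -1, a_2 = -2, a_3 = 0, a_4 = -2/3, a_5 = 0


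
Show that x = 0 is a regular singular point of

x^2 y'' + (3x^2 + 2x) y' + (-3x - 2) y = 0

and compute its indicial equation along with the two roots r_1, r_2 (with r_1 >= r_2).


Divide by x^2 to reach normal form y'' + P_1(x) y' + P_2(x) y = 0 with P_1(x) = 3 + 2/x and P_2(x) = -3/x - 2/x^2.
x = 0 is a singular point because the y'-coefficient 3 + 2/x has a pole at x = 0 and the y-coefficient -3/x - 2/x^2 has a pole at x = 0.
It is a regular singular point because x P_1(x) = p(x) = 3x + 2 and x^2 P_2(x) = q(x) = -3x - 2 are polynomials, hence analytic at x = 0.
p(0) = 2,  q(0) = -2.
Indicial equation: r(r-1) + p(0) r + q(0) = 0, i.e. r^2 + (p(0) - 1) r + q(0) = 0, i.e. r^2 + 1 r - 2 = 0.
Discriminant: (1)^2 - 4(-2) = 9, so r = (-1 ± 3)/2.
Solving: r_1 = 1, r_2 = -2.

indicial: r^2 + 1 r - 2 = 0; roots r_1 = 1, r_2 = -2


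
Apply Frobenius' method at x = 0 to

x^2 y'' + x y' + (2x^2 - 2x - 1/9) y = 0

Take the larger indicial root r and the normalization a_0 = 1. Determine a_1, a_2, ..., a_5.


Write in Frobenius form y'' + (p(x)/x) y' + (q(x)/x^2) y = 0:
  p(x) = 1,  q(x) = 2x^2 - 2x - 1/9.
Indicial equation: r(r-1) + (1) r + (-1/9) = 0 -> roots r_1 = 1/3, r_2 = -1/3.
Take r = r_1 = 1/3. Let y(x) = x^r sum_{n>=0} a_n x^n with a_0 = 1.
Substitute y = x^r sum a_n x^n and match x^{r+n}. The recurrence is
  D(n) a_n - 2 a_{n-1} + 2 a_{n-2} = 0,  where D(n) = (r+n)(r+n-1) + (1)(r+n) + (-1/9).
  a_n = [2 a_{n-1} - 2 a_{n-2}] / D(n).
Since the indicial polynomial factors as (r - r_1)(r - r_2), D(n) = (r_1 + n - r_1)(r_1 + n - r_2) = n(n + 2/3).
Evaluating step by step (a_0 = 1):
  n = 1: D(1) = 1(1 + 2/3) = 5/3; numerator = 2(1) = 2; a_1 = (2)/(5/3) = 6/5
  n = 2: D(2) = 2(2 + 2/3) = 16/3; numerator = 2(6/5) - 2(1) = 2/5; a_2 = (2/5)/(16/3) = 3/40
  n = 3: D(3) = 3(3 + 2/3) = 11; numerator = 2(3/40) - 2(6/5) = -9/4; a_3 = (-9/4)/(11) = -9/44
  n = 4: D(4) = 4(4 + 2/3) = 56/3; numerator = 2(-9/44) - 2(3/40) = -123/220; a_4 = (-123/220)/(56/3) = -369/12320
  n = 5: D(5) = 5(5 + 2/3) = 85/3; numerator = 2(-369/12320) - 2(-9/44) = 2151/6160; a_5 = (2151/6160)/(85/3) = 6453/523600

r = 1/3; a_0 = 1; a_1 = 6/5; a_2 = 3/40; a_3 = -9/44; a_4 = -369/12320; a_5 = 6453/523600
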